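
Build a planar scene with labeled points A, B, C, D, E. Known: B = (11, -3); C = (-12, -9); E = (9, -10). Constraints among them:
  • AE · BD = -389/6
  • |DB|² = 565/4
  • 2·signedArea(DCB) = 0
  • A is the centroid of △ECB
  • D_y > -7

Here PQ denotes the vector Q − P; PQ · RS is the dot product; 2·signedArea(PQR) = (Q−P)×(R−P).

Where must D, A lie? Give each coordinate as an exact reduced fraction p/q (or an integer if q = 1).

A = (8/3, -22/3)
D = (-1/2, -6)

1. A_x = 8/3  [A is the centroid of △ECB]
2. A_y = -22/3  [A is the centroid of △ECB]
   → A = (8/3, -22/3)
3. D_x = -1/2  [2·signedArea(DCB) = 0 ∩ AE · BD = -389/6]
4. D_y = -6  [2·signedArea(DCB) = 0 ∩ AE · BD = -389/6]
   → D = (-1/2, -6)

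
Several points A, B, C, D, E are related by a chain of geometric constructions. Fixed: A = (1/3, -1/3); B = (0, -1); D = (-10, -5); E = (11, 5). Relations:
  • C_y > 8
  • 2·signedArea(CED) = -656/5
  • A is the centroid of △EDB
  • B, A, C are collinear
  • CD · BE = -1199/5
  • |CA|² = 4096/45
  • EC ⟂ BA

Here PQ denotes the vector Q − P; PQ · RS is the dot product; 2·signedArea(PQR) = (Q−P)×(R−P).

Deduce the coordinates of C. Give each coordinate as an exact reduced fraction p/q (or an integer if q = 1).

C = (23/5, 41/5)

1. C_x = 23/5  [B, A, C are collinear ∩ EC ⟂ BA]
2. C_y = 41/5  [B, A, C are collinear ∩ EC ⟂ BA]
   → C = (23/5, 41/5)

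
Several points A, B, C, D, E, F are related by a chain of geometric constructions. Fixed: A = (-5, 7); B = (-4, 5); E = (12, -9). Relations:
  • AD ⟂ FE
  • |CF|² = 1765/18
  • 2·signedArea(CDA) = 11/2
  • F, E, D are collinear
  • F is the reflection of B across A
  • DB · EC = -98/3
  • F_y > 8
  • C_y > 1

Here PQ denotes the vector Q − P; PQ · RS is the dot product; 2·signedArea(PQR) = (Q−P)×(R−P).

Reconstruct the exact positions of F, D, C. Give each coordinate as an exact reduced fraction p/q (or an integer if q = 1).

1. F_x = -6  [F is the reflection of B across A]
2. F_y = 9  [F is the reflection of B across A]
   → F = (-6, 9)
3. D_x = -9/2  [F, E, D are collinear ∩ AD ⟂ FE]
4. D_y = 15/2  [F, E, D are collinear ∩ AD ⟂ FE]
   → D = (-9/2, 15/2)
5. C_x = 5/6  [2·signedArea(CDA) = 11/2 ∩ DB · EC = -98/3]
6. C_y = 11/6  [2·signedArea(CDA) = 11/2 ∩ DB · EC = -98/3]
   → C = (5/6, 11/6)

C = (5/6, 11/6)
D = (-9/2, 15/2)
F = (-6, 9)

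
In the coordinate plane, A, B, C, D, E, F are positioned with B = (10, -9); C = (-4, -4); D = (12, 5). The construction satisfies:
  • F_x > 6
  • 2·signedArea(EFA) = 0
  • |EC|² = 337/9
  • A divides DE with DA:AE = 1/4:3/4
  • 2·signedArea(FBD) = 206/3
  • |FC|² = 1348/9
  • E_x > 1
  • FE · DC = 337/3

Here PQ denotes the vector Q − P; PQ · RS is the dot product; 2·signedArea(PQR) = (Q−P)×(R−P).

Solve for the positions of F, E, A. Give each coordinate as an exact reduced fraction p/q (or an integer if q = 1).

1. F_x = 20/3  [line -14·x + 2·y + 268/3 = 0 ∩ |FC|² = 1348/9]
2. F_y = 2  [line -14·x + 2·y + 268/3 = 0 ∩ |FC|² = 1348/9]
   → F = (20/3, 2)
3. E_x = 4/3  [line -16·x + -9·y + 37/3 = 0 ∩ |EC|² = 337/9]
4. E_y = -1  [line -16·x + -9·y + 37/3 = 0 ∩ |EC|² = 337/9]
   → E = (4/3, -1)
5. A_x = 28/3  [2·signedArea(EFA) = 0 ∩ A divides DE with DA:AE = 1/4:3/4]
6. A_y = 7/2  [2·signedArea(EFA) = 0 ∩ A divides DE with DA:AE = 1/4:3/4]
   → A = (28/3, 7/2)

A = (28/3, 7/2)
E = (4/3, -1)
F = (20/3, 2)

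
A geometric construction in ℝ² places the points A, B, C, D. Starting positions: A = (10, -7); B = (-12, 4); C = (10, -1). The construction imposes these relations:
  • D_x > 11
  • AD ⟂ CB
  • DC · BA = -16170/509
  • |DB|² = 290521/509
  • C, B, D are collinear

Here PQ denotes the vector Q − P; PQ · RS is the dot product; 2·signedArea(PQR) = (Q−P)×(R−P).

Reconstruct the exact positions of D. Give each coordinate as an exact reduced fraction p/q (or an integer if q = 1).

1. D_x = 5750/509  [C, B, D are collinear ∩ AD ⟂ CB]
2. D_y = -659/509  [C, B, D are collinear ∩ AD ⟂ CB]
   → D = (5750/509, -659/509)

D = (5750/509, -659/509)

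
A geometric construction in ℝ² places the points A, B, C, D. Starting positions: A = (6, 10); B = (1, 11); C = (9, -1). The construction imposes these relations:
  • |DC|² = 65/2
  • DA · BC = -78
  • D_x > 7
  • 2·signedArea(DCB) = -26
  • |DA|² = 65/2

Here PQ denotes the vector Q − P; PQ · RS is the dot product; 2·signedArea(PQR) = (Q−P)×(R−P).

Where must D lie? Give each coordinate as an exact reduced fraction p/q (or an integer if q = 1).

D = (15/2, 9/2)

1. D_x = 15/2  [DA · BC = -78 ∩ 2·signedArea(DCB) = -26]
2. D_y = 9/2  [DA · BC = -78 ∩ 2·signedArea(DCB) = -26]
   → D = (15/2, 9/2)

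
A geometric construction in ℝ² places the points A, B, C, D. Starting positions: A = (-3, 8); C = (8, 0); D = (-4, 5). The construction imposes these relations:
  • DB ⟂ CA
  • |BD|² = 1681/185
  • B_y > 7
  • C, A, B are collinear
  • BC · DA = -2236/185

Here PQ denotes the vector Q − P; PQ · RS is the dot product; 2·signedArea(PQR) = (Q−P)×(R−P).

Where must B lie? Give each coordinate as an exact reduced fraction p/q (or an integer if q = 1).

1. B_x = -412/185  [C, A, B are collinear ∩ DB ⟂ CA]
2. B_y = 1376/185  [C, A, B are collinear ∩ DB ⟂ CA]
   → B = (-412/185, 1376/185)

B = (-412/185, 1376/185)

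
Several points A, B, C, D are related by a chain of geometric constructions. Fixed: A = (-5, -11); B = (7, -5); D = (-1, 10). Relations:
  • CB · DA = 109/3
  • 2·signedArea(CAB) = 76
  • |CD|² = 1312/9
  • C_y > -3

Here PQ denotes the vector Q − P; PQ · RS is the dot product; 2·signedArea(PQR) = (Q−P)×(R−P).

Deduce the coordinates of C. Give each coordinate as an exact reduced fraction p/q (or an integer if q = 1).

1. C_x = 1/3  [2·signedArea(CAB) = 76 ∩ CB · DA = 109/3]
2. C_y = -2  [2·signedArea(CAB) = 76 ∩ CB · DA = 109/3]
   → C = (1/3, -2)

C = (1/3, -2)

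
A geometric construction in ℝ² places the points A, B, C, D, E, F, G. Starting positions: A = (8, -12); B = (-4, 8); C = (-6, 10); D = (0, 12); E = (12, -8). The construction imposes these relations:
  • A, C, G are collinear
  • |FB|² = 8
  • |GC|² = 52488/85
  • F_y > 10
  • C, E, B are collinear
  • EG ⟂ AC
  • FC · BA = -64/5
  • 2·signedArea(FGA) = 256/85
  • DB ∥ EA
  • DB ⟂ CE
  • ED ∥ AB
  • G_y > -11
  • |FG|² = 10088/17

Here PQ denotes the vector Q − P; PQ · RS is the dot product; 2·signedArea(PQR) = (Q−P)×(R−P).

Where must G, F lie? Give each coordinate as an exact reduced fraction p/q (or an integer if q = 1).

F = (-18/5, 54/5)
G = (624/85, -932/85)

1. G_x = 624/85  [A, C, G are collinear ∩ EG ⟂ AC]
2. G_y = -932/85  [A, C, G are collinear ∩ EG ⟂ AC]
   → G = (624/85, -932/85)
3. F_x = -18/5  [FC · BA = -64/5 ∩ 2·signedArea(FGA) = 256/85]
4. F_y = 54/5  [FC · BA = -64/5 ∩ 2·signedArea(FGA) = 256/85]
   → F = (-18/5, 54/5)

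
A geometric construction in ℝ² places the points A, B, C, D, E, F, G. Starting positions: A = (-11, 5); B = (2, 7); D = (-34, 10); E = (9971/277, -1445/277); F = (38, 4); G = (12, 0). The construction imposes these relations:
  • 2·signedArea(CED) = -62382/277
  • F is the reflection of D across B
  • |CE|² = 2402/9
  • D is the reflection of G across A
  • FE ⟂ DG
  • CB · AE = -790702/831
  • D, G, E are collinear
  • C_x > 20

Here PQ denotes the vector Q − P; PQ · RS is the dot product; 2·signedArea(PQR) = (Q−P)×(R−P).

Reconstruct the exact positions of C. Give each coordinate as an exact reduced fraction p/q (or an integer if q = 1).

1. C_x = 17450/831  [CB · AE = -790702/831 ∩ 2·signedArea(CED) = -62382/277]
2. C_y = 1048/831  [CB · AE = -790702/831 ∩ 2·signedArea(CED) = -62382/277]
   → C = (17450/831, 1048/831)

C = (17450/831, 1048/831)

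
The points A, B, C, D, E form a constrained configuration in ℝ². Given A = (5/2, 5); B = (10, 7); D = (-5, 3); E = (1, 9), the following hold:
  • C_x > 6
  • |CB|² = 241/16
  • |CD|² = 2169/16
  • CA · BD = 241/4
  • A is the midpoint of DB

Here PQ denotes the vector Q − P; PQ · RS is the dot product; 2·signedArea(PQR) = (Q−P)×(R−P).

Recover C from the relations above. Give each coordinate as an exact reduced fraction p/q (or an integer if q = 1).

1. C_x = 25/4  [line 15·x + 4·y + -471/4 = 0 ∩ |CB|² = 241/16]
2. C_y = 6  [line 15·x + 4·y + -471/4 = 0 ∩ |CB|² = 241/16]
   → C = (25/4, 6)

C = (25/4, 6)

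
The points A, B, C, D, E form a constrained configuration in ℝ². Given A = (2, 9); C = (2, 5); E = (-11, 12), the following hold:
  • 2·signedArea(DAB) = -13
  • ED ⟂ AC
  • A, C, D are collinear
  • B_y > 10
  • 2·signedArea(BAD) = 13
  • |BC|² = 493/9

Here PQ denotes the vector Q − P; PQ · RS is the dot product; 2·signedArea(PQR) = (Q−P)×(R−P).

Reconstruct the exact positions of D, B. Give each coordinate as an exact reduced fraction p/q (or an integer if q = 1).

B = (-7/3, 11)
D = (2, 12)

1. D_x = 2  [A, C, D are collinear ∩ ED ⟂ AC]
2. D_y = 12  [A, C, D are collinear ∩ ED ⟂ AC]
   → D = (2, 12)
3. B_x = -7/3  [2·signedArea(BAD) = 13]
4. B_y = 11  [|BC|² = 493/9]
   → B = (-7/3, 11)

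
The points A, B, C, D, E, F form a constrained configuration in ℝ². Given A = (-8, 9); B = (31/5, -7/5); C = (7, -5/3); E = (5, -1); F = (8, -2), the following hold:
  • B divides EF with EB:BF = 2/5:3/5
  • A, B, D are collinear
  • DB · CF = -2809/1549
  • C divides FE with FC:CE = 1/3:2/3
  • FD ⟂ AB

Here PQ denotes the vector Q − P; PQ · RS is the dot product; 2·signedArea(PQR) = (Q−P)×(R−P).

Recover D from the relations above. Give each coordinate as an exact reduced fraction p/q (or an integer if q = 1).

1. D_x = 59308/7745  [A, B, D are collinear ∩ FD ⟂ AB]
2. D_y = -19111/7745  [A, B, D are collinear ∩ FD ⟂ AB]
   → D = (59308/7745, -19111/7745)

D = (59308/7745, -19111/7745)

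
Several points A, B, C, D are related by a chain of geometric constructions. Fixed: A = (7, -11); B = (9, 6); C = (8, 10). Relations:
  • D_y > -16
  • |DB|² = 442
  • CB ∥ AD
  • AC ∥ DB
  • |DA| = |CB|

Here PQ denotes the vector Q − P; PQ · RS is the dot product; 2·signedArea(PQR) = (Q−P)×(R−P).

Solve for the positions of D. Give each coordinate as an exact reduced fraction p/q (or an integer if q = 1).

D = (8, -15)

1. D_x = 8  [AC ∥ DB ∩ CB ∥ AD]
2. D_y = -15  [AC ∥ DB ∩ CB ∥ AD]
   → D = (8, -15)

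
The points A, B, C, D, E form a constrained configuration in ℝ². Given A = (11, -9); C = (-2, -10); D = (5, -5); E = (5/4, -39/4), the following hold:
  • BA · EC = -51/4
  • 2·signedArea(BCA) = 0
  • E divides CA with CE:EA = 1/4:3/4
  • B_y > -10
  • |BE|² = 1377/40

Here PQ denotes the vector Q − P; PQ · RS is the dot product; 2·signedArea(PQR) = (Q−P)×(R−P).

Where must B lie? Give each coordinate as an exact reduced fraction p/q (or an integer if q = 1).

B = (71/10, -93/10)

1. B_x = 71/10  [2·signedArea(BCA) = 0 ∩ BA · EC = -51/4]
2. B_y = -93/10  [2·signedArea(BCA) = 0 ∩ BA · EC = -51/4]
   → B = (71/10, -93/10)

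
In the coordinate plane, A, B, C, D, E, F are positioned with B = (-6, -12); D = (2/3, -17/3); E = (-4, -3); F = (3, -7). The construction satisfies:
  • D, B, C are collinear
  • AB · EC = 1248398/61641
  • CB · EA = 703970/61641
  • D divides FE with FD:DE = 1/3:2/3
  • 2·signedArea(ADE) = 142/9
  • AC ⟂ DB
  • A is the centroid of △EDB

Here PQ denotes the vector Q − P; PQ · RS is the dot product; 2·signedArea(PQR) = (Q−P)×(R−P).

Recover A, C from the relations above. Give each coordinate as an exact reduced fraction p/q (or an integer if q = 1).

A = (-28/9, -62/9)
C = (-13214/6849, -55702/6849)

1. A_x = -28/9  [A is the centroid of △EDB]
2. A_y = -62/9  [A is the centroid of △EDB]
   → A = (-28/9, -62/9)
3. C_x = -13214/6849  [D, B, C are collinear ∩ AC ⟂ DB]
4. C_y = -55702/6849  [D, B, C are collinear ∩ AC ⟂ DB]
   → C = (-13214/6849, -55702/6849)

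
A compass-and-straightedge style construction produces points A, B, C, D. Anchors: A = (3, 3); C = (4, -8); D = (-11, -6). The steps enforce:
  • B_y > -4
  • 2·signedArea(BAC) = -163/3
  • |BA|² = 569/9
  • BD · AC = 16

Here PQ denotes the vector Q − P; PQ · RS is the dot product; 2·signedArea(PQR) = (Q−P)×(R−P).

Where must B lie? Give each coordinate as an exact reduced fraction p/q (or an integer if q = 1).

1. B_x = -4/3  [2·signedArea(BAC) = -163/3 ∩ BD · AC = 16]
2. B_y = -11/3  [2·signedArea(BAC) = -163/3 ∩ BD · AC = 16]
   → B = (-4/3, -11/3)

B = (-4/3, -11/3)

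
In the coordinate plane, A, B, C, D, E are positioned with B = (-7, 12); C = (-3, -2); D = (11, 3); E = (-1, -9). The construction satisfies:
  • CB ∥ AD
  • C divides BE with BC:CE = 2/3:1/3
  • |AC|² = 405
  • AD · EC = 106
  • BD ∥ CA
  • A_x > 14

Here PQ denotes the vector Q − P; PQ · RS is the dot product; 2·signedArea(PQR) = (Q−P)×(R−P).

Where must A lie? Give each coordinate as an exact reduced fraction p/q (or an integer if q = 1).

1. A_x = 15  [CB ∥ AD ∩ BD ∥ CA]
2. A_y = -11  [CB ∥ AD ∩ BD ∥ CA]
   → A = (15, -11)

A = (15, -11)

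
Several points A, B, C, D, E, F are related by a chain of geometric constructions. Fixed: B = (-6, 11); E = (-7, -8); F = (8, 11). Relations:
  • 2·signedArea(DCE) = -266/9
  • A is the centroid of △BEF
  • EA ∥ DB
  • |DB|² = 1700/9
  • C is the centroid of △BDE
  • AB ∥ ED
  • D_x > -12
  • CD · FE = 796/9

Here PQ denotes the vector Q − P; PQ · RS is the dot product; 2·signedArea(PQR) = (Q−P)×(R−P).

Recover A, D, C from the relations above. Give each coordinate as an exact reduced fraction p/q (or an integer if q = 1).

A = (-5/3, 14/3)
C = (-73/9, 4/9)
D = (-34/3, -5/3)

1. A_x = -5/3  [A is the centroid of △BEF]
2. A_y = 14/3  [A is the centroid of △BEF]
   → A = (-5/3, 14/3)
3. D_x = -34/3  [EA ∥ DB ∩ AB ∥ ED]
4. D_y = -5/3  [EA ∥ DB ∩ AB ∥ ED]
   → D = (-34/3, -5/3)
5. C_x = -73/9  [C is the centroid of △BDE]
6. C_y = 4/9  [C is the centroid of △BDE]
   → C = (-73/9, 4/9)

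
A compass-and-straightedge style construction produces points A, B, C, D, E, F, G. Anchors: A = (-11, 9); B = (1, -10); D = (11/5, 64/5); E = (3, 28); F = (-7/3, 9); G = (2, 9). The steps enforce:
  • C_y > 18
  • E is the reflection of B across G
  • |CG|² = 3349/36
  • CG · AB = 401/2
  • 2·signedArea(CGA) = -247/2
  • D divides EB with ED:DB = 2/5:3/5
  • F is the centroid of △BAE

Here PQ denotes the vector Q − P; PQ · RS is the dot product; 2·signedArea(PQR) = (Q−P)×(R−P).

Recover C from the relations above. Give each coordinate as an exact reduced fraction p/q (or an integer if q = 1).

C = (1/3, 37/2)

1. C_x = 1/3  [CG · AB = 401/2 ∩ 2·signedArea(CGA) = -247/2]
2. C_y = 37/2  [CG · AB = 401/2 ∩ 2·signedArea(CGA) = -247/2]
   → C = (1/3, 37/2)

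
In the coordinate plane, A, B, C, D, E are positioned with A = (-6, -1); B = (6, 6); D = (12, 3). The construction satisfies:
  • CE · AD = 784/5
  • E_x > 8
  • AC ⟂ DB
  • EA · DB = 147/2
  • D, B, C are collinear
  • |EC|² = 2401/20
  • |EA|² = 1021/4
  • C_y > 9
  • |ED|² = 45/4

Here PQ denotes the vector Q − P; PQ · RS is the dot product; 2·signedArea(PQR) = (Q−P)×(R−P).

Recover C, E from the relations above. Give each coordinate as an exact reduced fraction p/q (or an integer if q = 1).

C = (-4/5, 47/5)
E = (9, 9/2)

1. C_x = -4/5  [D, B, C are collinear ∩ AC ⟂ DB]
2. C_y = 47/5  [D, B, C are collinear ∩ AC ⟂ DB]
   → C = (-4/5, 47/5)
3. E_x = 9  [EA · DB = 147/2 ∩ CE · AD = 784/5]
4. E_y = 9/2  [EA · DB = 147/2 ∩ CE · AD = 784/5]
   → E = (9, 9/2)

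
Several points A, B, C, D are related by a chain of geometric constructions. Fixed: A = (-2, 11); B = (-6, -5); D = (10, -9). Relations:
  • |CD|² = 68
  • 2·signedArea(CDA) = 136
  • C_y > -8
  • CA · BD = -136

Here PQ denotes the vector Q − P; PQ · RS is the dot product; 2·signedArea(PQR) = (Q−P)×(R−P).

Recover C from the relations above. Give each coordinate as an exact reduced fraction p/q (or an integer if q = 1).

1. C_x = 2  [2·signedArea(CDA) = 136 ∩ CA · BD = -136]
2. C_y = -7  [2·signedArea(CDA) = 136 ∩ CA · BD = -136]
   → C = (2, -7)

C = (2, -7)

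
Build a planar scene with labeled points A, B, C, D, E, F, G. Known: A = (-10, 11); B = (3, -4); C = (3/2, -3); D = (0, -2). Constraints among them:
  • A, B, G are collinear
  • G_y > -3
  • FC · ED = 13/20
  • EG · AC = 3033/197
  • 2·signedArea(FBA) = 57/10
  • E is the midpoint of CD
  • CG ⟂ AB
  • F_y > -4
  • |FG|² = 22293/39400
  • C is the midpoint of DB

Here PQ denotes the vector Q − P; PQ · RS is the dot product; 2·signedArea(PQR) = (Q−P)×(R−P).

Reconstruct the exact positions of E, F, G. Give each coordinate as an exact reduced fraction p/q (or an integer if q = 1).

1. E_x = 3/4  [E is the midpoint of CD]
2. E_y = -5/2  [E is the midpoint of CD]
   → E = (3/4, -5/2)
3. F_x = 21/10  [2·signedArea(FBA) = 57/10 ∩ FC · ED = 13/20]
4. F_y = -17/5  [2·signedArea(FBA) = 57/10 ∩ FC · ED = 13/20]
   → F = (21/10, -17/5)
5. G_x = 1467/788  [A, B, G are collinear ∩ CG ⟂ AB]
6. G_y = -2117/788  [A, B, G are collinear ∩ CG ⟂ AB]
   → G = (1467/788, -2117/788)

E = (3/4, -5/2)
F = (21/10, -17/5)
G = (1467/788, -2117/788)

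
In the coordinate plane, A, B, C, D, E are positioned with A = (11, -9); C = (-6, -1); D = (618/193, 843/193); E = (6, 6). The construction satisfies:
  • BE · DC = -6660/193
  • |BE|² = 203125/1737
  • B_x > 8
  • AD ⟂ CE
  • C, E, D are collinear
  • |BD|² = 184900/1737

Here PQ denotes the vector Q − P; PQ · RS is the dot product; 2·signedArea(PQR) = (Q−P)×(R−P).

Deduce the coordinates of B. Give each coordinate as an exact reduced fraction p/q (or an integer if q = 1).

1. B_x = 4864/579  [line 1776/193·x + 1036/193·y + -10212/193 = 0 ∩ |BE|² = 203125/1737]
2. B_y = -877/193  [line 1776/193·x + 1036/193·y + -10212/193 = 0 ∩ |BE|² = 203125/1737]
   → B = (4864/579, -877/193)

B = (4864/579, -877/193)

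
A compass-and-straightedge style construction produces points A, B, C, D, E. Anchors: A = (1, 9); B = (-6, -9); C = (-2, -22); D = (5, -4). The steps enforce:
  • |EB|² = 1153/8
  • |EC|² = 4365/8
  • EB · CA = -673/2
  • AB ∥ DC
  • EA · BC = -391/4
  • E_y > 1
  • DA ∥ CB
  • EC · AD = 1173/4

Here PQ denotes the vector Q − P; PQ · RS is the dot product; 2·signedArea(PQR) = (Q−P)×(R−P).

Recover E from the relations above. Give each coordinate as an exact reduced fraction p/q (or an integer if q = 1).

1. E_x = 1/4  [EA · BC = -391/4 ∩ EB · CA = -673/2]
2. E_y = 5/4  [EA · BC = -391/4 ∩ EB · CA = -673/2]
   → E = (1/4, 5/4)

E = (1/4, 5/4)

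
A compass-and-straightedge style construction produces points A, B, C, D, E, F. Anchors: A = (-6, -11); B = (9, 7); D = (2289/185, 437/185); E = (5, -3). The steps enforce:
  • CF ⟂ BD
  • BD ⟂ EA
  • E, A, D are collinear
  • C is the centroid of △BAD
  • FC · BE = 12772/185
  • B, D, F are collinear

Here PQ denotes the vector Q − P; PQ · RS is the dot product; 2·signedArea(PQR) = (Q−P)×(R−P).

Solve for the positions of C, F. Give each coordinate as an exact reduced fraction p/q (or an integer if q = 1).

C = (948/185, -101/185)
F = (2081/185, 723/185)

1. C_x = 948/185  [C is the centroid of △BAD]
2. C_y = -101/185  [C is the centroid of △BAD]
   → C = (948/185, -101/185)
3. F_x = 2081/185  [B, D, F are collinear ∩ CF ⟂ BD]
4. F_y = 723/185  [B, D, F are collinear ∩ CF ⟂ BD]
   → F = (2081/185, 723/185)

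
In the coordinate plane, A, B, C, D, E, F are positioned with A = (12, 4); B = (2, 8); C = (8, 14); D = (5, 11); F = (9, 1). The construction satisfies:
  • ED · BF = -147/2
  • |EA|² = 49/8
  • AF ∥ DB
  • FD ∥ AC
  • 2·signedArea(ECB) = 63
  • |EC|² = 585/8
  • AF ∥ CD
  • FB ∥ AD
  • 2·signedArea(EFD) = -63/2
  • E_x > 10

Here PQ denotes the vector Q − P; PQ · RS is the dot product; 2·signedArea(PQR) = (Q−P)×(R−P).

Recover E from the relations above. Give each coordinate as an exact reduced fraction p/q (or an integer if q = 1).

E = (41/4, 23/4)

1. E_x = 41/4  [ED · BF = -147/2 ∩ 2·signedArea(EFD) = -63/2]
2. E_y = 23/4  [ED · BF = -147/2 ∩ 2·signedArea(EFD) = -63/2]
   → E = (41/4, 23/4)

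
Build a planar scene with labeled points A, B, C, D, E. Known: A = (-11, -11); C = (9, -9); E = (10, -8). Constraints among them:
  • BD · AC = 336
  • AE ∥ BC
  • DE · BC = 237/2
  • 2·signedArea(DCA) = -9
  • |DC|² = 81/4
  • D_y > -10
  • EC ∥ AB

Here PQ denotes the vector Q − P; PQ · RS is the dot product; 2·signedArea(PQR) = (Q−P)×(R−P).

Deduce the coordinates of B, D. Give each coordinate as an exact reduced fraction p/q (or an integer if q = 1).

B = (-12, -12)
D = (9/2, -9)

1. B_x = -12  [AE ∥ BC ∩ EC ∥ AB]
2. B_y = -12  [AE ∥ BC ∩ EC ∥ AB]
   → B = (-12, -12)
3. D_x = 9/2  [2·signedArea(DCA) = -9 ∩ DE · BC = 237/2]
4. D_y = -9  [2·signedArea(DCA) = -9 ∩ DE · BC = 237/2]
   → D = (9/2, -9)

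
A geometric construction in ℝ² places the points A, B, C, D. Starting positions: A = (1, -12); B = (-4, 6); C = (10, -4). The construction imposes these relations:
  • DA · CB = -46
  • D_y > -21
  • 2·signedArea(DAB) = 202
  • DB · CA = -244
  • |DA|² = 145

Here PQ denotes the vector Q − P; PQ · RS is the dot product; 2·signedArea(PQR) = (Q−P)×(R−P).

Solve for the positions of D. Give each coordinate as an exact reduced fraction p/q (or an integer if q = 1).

D = (-8, -20)

1. D_x = -8  [DA · CB = -46 ∩ 2·signedArea(DAB) = 202]
2. D_y = -20  [DA · CB = -46 ∩ 2·signedArea(DAB) = 202]
   → D = (-8, -20)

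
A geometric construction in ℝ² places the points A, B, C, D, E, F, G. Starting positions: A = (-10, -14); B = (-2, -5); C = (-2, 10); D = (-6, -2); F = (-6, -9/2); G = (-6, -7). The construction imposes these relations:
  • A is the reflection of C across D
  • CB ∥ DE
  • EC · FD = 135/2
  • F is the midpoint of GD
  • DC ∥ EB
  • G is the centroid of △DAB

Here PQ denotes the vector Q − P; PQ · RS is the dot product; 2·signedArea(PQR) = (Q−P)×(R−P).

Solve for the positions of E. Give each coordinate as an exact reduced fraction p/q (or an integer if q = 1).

1. E_x = -6  [DC ∥ EB ∩ CB ∥ DE]
2. E_y = -17  [DC ∥ EB ∩ CB ∥ DE]
   → E = (-6, -17)

E = (-6, -17)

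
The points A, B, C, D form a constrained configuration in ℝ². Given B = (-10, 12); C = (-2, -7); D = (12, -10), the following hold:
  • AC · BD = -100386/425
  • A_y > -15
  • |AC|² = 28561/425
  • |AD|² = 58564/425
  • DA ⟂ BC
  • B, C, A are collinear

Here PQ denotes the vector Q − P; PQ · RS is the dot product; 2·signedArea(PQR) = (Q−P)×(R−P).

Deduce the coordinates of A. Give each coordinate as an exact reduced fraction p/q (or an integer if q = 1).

A = (502/425, -6186/425)

1. A_x = 502/425  [B, C, A are collinear ∩ DA ⟂ BC]
2. A_y = -6186/425  [B, C, A are collinear ∩ DA ⟂ BC]
   → A = (502/425, -6186/425)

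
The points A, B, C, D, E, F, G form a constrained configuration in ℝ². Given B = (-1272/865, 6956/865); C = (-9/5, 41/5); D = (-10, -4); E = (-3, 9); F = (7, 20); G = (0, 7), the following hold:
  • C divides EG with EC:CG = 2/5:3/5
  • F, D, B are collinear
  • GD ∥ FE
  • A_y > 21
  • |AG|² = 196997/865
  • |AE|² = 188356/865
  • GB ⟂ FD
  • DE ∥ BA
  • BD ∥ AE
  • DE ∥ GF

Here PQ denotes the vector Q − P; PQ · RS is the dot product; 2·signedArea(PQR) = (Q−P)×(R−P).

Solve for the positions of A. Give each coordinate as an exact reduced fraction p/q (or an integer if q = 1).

A = (4783/865, 18201/865)

1. A_x = 4783/865  [BD ∥ AE ∩ DE ∥ BA]
2. A_y = 18201/865  [BD ∥ AE ∩ DE ∥ BA]
   → A = (4783/865, 18201/865)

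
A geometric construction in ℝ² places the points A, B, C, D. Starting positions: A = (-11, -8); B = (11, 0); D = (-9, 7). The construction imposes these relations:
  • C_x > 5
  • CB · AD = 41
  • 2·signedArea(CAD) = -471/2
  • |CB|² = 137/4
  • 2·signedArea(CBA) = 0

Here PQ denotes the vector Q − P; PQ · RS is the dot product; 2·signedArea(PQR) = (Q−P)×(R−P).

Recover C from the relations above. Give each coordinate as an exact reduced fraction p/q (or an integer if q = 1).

1. C_x = 11/2  [2·signedArea(CBA) = 0 ∩ 2·signedArea(CAD) = -471/2]
2. C_y = -2  [2·signedArea(CBA) = 0 ∩ 2·signedArea(CAD) = -471/2]
   → C = (11/2, -2)

C = (11/2, -2)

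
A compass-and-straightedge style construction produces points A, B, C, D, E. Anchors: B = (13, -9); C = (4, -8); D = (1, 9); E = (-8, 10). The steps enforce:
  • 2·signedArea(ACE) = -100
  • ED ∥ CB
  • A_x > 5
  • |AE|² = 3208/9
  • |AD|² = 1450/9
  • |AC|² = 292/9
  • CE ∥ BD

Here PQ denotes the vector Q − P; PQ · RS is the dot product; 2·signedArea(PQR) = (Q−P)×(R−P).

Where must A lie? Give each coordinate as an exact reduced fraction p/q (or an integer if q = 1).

A = (6, -8/3)

1. A_x = 6  [line -18·x + -12·y + 76 = 0 ∩ |AE|² = 3208/9]
2. A_y = -8/3  [line -18·x + -12·y + 76 = 0 ∩ |AE|² = 3208/9]
   → A = (6, -8/3)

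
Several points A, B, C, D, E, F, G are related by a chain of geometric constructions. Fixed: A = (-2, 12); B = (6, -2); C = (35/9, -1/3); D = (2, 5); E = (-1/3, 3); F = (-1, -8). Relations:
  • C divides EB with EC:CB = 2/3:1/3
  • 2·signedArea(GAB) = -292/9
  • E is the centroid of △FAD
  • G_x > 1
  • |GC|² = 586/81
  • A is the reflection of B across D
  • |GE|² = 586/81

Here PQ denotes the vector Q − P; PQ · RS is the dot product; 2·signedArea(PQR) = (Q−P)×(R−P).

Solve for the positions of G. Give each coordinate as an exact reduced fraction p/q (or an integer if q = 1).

1. G_x = 16/9  [line 14·x + 8·y + -320/9 = 0 ∩ |GE|² = 586/81]
2. G_y = 4/3  [line 14·x + 8·y + -320/9 = 0 ∩ |GE|² = 586/81]
   → G = (16/9, 4/3)

G = (16/9, 4/3)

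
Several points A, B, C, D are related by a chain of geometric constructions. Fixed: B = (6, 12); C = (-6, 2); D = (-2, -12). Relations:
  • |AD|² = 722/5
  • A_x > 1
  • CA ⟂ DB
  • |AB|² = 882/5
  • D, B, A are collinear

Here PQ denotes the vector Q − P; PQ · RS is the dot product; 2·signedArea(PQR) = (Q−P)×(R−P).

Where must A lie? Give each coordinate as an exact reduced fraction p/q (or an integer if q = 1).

A = (9/5, -3/5)

1. A_x = 9/5  [D, B, A are collinear ∩ CA ⟂ DB]
2. A_y = -3/5  [D, B, A are collinear ∩ CA ⟂ DB]
   → A = (9/5, -3/5)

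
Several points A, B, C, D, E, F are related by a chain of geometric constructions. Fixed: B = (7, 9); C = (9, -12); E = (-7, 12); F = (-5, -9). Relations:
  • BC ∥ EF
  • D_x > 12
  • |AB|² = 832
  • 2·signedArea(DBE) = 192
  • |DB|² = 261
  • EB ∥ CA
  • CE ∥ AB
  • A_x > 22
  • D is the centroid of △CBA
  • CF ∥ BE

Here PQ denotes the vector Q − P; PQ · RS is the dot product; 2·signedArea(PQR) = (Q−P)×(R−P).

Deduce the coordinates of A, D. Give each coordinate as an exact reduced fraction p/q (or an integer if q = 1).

1. A_x = 23  [CE ∥ AB ∩ EB ∥ CA]
2. A_y = -15  [CE ∥ AB ∩ EB ∥ CA]
   → A = (23, -15)
3. D_x = 13  [D is the centroid of △CBA]
4. D_y = -6  [D is the centroid of △CBA]
   → D = (13, -6)

A = (23, -15)
D = (13, -6)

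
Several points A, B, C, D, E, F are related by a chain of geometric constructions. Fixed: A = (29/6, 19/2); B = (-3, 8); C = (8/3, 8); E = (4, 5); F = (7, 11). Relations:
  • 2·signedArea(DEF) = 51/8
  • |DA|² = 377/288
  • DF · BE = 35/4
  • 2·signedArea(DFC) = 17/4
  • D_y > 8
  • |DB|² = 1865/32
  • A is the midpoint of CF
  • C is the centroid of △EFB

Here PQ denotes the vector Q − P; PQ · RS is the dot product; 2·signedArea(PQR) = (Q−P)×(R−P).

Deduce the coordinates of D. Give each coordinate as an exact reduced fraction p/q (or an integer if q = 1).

1. D_x = 37/8  [2·signedArea(DFC) = 17/4 ∩ DF · BE = 35/4]
2. D_y = 67/8  [2·signedArea(DFC) = 17/4 ∩ DF · BE = 35/4]
   → D = (37/8, 67/8)

D = (37/8, 67/8)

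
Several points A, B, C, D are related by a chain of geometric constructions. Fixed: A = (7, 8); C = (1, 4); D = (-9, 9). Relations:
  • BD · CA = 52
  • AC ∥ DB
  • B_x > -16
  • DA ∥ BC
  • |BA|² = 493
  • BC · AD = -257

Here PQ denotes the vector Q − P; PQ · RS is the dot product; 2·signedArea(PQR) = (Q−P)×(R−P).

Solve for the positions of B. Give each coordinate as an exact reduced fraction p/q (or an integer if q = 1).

B = (-15, 5)

1. B_x = -15  [DA ∥ BC ∩ AC ∥ DB]
2. B_y = 5  [DA ∥ BC ∩ AC ∥ DB]
   → B = (-15, 5)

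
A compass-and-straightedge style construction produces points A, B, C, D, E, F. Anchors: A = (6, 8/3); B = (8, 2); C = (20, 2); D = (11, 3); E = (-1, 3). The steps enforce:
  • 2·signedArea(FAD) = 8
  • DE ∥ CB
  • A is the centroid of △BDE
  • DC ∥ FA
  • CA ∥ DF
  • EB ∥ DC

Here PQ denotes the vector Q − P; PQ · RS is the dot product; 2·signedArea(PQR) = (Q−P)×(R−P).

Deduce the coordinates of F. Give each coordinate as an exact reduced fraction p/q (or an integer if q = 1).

F = (-3, 11/3)

1. F_x = -3  [DC ∥ FA ∩ CA ∥ DF]
2. F_y = 11/3  [DC ∥ FA ∩ CA ∥ DF]
   → F = (-3, 11/3)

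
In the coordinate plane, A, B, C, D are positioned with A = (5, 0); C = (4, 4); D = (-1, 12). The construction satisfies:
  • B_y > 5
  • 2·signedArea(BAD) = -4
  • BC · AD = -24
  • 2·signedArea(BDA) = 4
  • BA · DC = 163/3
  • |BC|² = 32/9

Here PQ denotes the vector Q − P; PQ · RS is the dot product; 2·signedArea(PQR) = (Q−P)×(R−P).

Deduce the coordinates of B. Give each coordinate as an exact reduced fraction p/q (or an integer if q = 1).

1. B_x = 8/3  [2·signedArea(BAD) = -4 ∩ BC · AD = -24]
2. B_y = 16/3  [2·signedArea(BAD) = -4 ∩ BC · AD = -24]
   → B = (8/3, 16/3)

B = (8/3, 16/3)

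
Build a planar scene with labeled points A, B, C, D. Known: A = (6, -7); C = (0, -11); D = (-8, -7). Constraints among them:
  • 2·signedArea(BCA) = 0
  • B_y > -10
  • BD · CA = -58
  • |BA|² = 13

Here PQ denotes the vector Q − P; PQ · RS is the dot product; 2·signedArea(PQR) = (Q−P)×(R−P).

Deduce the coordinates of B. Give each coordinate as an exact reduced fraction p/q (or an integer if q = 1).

1. B_x = 3  [2·signedArea(BCA) = 0 ∩ BD · CA = -58]
2. B_y = -9  [2·signedArea(BCA) = 0 ∩ BD · CA = -58]
   → B = (3, -9)

B = (3, -9)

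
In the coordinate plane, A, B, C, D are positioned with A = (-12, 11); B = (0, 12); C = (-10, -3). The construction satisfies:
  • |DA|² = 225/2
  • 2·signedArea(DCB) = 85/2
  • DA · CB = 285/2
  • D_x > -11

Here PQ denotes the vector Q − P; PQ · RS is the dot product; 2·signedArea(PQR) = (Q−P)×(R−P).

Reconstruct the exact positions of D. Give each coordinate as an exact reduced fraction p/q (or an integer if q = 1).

D = (-21/2, 1/2)

1. D_x = -21/2  [DA · CB = 285/2 ∩ 2·signedArea(DCB) = 85/2]
2. D_y = 1/2  [DA · CB = 285/2 ∩ 2·signedArea(DCB) = 85/2]
   → D = (-21/2, 1/2)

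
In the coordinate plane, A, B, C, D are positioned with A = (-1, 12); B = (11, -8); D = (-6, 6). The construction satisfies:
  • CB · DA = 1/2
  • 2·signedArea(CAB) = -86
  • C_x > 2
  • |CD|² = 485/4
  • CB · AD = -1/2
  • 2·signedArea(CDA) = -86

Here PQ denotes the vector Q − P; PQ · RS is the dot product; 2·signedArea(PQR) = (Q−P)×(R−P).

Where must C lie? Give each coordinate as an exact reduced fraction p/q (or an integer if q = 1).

1. C_x = 5/2  [2·signedArea(CDA) = -86 ∩ CB · DA = 1/2]
2. C_y = -1  [2·signedArea(CDA) = -86 ∩ CB · DA = 1/2]
   → C = (5/2, -1)

C = (5/2, -1)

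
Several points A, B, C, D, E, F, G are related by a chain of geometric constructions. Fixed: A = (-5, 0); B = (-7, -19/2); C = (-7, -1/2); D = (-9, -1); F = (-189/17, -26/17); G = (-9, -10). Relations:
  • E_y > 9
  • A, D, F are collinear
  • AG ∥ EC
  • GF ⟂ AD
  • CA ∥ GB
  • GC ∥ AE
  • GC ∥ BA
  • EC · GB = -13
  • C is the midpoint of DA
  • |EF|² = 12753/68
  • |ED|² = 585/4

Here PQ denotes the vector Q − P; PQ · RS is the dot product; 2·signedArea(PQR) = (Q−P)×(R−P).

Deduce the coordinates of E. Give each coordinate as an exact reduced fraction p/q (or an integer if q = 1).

E = (-3, 19/2)

1. E_x = -3  [AG ∥ EC ∩ GC ∥ AE]
2. E_y = 19/2  [AG ∥ EC ∩ GC ∥ AE]
   → E = (-3, 19/2)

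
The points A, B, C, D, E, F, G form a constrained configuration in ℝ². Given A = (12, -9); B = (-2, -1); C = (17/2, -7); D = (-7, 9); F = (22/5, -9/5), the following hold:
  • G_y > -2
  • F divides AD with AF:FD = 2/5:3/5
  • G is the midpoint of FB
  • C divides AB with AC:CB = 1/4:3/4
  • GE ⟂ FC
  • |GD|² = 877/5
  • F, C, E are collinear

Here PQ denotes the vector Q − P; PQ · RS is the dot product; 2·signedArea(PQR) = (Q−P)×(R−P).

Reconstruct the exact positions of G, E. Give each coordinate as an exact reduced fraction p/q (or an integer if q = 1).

1. G_x = 6/5  [G is the midpoint of FB]
2. G_y = -7/5  [G is the midpoint of FB]
   → G = (6/5, -7/5)
3. E_x = 13062/4385  [F, C, E are collinear ∩ GE ⟂ FC]
4. E_y = 11/4385  [F, C, E are collinear ∩ GE ⟂ FC]
   → E = (13062/4385, 11/4385)

E = (13062/4385, 11/4385)
G = (6/5, -7/5)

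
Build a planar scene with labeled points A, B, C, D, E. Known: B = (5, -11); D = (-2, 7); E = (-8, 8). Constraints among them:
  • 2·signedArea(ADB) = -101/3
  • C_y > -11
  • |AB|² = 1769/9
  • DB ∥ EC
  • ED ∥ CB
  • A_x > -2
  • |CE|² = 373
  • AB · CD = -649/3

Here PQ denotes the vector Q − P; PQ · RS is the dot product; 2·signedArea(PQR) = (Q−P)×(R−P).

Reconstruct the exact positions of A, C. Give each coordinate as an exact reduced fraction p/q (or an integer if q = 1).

1. C_x = -1  [ED ∥ CB ∩ DB ∥ EC]
2. C_y = -10  [ED ∥ CB ∩ DB ∥ EC]
   → C = (-1, -10)
3. A_x = -5/3  [2·signedArea(ADB) = -101/3 ∩ AB · CD = -649/3]
4. A_y = 4/3  [2·signedArea(ADB) = -101/3 ∩ AB · CD = -649/3]
   → A = (-5/3, 4/3)

A = (-5/3, 4/3)
C = (-1, -10)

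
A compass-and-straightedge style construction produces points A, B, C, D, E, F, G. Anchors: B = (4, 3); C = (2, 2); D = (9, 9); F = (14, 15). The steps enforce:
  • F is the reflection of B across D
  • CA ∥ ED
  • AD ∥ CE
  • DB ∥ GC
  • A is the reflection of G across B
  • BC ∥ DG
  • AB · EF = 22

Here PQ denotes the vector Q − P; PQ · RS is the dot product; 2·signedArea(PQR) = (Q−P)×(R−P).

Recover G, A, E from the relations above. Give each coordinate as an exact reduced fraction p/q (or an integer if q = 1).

1. G_x = 7  [DB ∥ GC ∩ BC ∥ DG]
2. G_y = 8  [DB ∥ GC ∩ BC ∥ DG]
   → G = (7, 8)
3. A_x = 1  [A is the reflection of G across B]
4. A_y = -2  [A is the reflection of G across B]
   → A = (1, -2)
5. E_x = 10  [CA ∥ ED ∩ AD ∥ CE]
6. E_y = 13  [CA ∥ ED ∩ AD ∥ CE]
   → E = (10, 13)

A = (1, -2)
E = (10, 13)
G = (7, 8)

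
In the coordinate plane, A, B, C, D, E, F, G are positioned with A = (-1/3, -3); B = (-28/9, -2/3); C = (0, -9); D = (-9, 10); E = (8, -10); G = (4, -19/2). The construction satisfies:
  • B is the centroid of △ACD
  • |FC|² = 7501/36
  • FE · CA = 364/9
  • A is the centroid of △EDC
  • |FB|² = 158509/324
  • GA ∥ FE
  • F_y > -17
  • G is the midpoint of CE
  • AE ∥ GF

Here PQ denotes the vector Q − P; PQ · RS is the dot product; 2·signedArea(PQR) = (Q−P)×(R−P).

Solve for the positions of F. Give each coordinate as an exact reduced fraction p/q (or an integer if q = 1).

1. F_x = 37/3  [GA ∥ FE ∩ AE ∥ GF]
2. F_y = -33/2  [GA ∥ FE ∩ AE ∥ GF]
   → F = (37/3, -33/2)

F = (37/3, -33/2)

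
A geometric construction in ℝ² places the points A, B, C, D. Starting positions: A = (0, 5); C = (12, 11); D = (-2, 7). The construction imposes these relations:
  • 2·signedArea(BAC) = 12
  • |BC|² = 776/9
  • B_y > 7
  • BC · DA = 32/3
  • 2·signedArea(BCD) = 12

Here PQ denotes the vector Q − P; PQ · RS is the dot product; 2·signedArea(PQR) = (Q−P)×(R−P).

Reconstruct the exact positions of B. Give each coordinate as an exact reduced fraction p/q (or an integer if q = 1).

1. B_x = 10/3  [BC · DA = 32/3 ∩ 2·signedArea(BAC) = 12]
2. B_y = 23/3  [BC · DA = 32/3 ∩ 2·signedArea(BAC) = 12]
   → B = (10/3, 23/3)

B = (10/3, 23/3)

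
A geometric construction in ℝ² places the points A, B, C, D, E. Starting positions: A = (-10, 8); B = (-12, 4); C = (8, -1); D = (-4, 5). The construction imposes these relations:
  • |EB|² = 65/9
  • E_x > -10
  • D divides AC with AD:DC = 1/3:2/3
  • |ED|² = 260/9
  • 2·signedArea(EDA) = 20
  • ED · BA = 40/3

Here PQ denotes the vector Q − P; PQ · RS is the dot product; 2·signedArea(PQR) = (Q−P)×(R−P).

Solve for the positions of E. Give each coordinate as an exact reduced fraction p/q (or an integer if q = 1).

1. E_x = -28/3  [line -3·x + -6·y + -2 = 0 ∩ |EB|² = 65/9]
2. E_y = 13/3  [line -3·x + -6·y + -2 = 0 ∩ |EB|² = 65/9]
   → E = (-28/3, 13/3)

E = (-28/3, 13/3)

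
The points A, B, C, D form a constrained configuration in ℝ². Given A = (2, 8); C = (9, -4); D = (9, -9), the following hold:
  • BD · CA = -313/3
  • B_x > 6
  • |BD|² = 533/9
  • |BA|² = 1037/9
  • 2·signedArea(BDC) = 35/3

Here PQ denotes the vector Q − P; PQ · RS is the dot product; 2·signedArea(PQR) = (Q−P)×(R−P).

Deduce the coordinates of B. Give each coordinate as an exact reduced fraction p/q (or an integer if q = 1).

B = (20/3, -5/3)

1. B_x = 20/3  [2·signedArea(BDC) = 35/3 ∩ BD · CA = -313/3]
2. B_y = -5/3  [2·signedArea(BDC) = 35/3 ∩ BD · CA = -313/3]
   → B = (20/3, -5/3)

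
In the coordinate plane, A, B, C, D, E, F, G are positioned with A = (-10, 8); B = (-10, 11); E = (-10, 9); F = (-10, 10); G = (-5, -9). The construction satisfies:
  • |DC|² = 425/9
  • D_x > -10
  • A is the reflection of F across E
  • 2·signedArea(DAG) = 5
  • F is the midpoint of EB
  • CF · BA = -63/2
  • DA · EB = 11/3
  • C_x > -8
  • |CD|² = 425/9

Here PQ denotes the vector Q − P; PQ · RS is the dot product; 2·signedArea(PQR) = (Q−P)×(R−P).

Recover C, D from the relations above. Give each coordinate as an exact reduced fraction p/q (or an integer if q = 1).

1. C_y = -1/2  [CF · BA = -63/2]
2. D_x = -55/6  [2·signedArea(DAG) = 5 ∩ DA · EB = 11/3]
3. D_y = 37/6  [2·signedArea(DAG) = 5 ∩ DA · EB = 11/3]
   → D = (-55/6, 37/6)
4. C_x = -15/2  [|CD|² = 425/9]
   → C = (-15/2, -1/2)

C = (-15/2, -1/2)
D = (-55/6, 37/6)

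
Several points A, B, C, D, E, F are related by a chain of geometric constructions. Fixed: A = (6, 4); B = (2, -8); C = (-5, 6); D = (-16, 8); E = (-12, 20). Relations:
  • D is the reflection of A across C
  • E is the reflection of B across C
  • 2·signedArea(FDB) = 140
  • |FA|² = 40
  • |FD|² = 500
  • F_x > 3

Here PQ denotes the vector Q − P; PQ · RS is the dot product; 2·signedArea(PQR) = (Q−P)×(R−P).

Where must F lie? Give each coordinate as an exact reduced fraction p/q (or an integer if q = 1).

1. F_x = 4  [line 16·x + 18·y + -28 = 0 ∩ |FA|² = 40]
2. F_y = -2  [line 16·x + 18·y + -28 = 0 ∩ |FA|² = 40]
   → F = (4, -2)

F = (4, -2)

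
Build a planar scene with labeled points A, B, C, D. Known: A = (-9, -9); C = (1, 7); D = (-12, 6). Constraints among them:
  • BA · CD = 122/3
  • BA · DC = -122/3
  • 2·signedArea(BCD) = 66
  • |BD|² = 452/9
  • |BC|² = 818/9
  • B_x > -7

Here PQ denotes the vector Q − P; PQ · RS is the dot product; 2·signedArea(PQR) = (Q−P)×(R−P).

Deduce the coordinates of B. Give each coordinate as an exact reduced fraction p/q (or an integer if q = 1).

1. B_x = -20/3  [BA · DC = -122/3 ∩ 2·signedArea(BCD) = 66]
2. B_y = 4/3  [BA · DC = -122/3 ∩ 2·signedArea(BCD) = 66]
   → B = (-20/3, 4/3)

B = (-20/3, 4/3)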